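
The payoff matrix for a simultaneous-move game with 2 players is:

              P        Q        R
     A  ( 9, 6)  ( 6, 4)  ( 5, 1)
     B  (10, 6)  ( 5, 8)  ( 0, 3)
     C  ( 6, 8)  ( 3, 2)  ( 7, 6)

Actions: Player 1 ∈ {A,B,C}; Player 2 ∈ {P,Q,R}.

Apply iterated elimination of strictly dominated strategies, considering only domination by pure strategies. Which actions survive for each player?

P2 drop R (P beats it: A:6>1 B:6>3 C:8>6)
P1 drop C (A beats it: P:9>6 Q:6>3)
P1→{A,B} P2→{P,Q}

Survivors P1:{A,B} P2:{P,Q}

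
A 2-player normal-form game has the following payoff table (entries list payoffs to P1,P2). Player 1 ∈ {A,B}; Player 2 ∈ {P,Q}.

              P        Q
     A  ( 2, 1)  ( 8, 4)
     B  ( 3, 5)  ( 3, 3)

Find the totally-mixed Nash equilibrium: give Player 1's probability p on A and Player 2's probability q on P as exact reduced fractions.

p=2/5, q=5/6

P1 indiff ⇒ q·2+(1-q)·8 = q·3+(1-q)·3 ⇒ q(-1) = (1-q)(-5) ⇒ q = 5/6
P2 indiff ⇒ p·1+(1-p)·5 = p·4+(1-p)·3 ⇒ p(-3) = (1-p)(-2) ⇒ p = 2/5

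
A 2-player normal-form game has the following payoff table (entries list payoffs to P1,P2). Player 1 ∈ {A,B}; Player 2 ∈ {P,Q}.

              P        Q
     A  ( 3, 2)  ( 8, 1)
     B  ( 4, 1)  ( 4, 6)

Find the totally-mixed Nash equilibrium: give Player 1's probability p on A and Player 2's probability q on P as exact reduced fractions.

P1 mixes 5/6 on A; P2 mixes 4/5 on P

P1 indiff ⇒ q·3+(1-q)·8 = q·4+(1-q)·4 ⇒ q(-1) = (1-q)(-4) ⇒ q = 4/5
P2 indiff ⇒ p·2+(1-p)·1 = p·1+(1-p)·6 ⇒ p(1) = (1-p)(5) ⇒ p = 5/6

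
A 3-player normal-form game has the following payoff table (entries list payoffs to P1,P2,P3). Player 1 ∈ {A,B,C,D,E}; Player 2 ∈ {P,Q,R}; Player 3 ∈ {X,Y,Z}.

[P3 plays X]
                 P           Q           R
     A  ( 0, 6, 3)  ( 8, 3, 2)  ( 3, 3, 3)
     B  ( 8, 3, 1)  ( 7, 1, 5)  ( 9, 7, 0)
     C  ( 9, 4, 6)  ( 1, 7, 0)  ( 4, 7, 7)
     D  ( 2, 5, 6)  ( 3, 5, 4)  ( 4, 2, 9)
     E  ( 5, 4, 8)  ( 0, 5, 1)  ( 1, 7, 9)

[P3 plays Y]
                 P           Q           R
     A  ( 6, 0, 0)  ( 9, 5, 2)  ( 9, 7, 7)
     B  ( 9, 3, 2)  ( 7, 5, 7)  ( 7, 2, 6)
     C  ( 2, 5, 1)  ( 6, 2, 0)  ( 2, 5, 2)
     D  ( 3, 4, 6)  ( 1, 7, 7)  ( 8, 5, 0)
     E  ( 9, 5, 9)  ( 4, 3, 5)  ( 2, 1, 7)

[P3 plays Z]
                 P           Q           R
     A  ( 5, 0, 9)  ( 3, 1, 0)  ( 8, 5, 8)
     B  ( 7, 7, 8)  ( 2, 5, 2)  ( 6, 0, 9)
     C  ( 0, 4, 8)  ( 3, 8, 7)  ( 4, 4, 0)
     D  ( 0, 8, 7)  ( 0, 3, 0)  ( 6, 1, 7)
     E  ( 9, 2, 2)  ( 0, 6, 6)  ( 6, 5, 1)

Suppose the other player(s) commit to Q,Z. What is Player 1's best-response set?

BR_1 = {A,C}

u_1(A vs Q,Z) = 3
u_1(B vs Q,Z) = 2
u_1(C vs Q,Z) = 3
u_1(D vs Q,Z) = 0
u_1(E vs Q,Z) = 0
max payoff 3 at {A,C}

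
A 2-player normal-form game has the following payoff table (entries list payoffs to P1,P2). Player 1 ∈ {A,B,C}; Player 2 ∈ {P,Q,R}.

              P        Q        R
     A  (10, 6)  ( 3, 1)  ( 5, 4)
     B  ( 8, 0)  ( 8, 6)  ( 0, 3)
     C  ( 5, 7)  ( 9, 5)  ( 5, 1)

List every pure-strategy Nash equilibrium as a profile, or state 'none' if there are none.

(A,P): NE
(A,Q): not NE [P1→C gives 9>3; P2→P gives 6>1]
(A,R): not NE [P2→P gives 6>4]
(B,P): not NE [P1→A gives 10>8; P2→Q gives 6>0]
(B,Q): not NE [P1→C gives 9>8]
(B,R): not NE [P1→C gives 5>0; P2→Q gives 6>3]
(C,P): not NE [P1→A gives 10>5]
(C,Q): not NE [P2→P gives 7>5]
(C,R): not NE [P2→P gives 7>1]

NE set: (A,P)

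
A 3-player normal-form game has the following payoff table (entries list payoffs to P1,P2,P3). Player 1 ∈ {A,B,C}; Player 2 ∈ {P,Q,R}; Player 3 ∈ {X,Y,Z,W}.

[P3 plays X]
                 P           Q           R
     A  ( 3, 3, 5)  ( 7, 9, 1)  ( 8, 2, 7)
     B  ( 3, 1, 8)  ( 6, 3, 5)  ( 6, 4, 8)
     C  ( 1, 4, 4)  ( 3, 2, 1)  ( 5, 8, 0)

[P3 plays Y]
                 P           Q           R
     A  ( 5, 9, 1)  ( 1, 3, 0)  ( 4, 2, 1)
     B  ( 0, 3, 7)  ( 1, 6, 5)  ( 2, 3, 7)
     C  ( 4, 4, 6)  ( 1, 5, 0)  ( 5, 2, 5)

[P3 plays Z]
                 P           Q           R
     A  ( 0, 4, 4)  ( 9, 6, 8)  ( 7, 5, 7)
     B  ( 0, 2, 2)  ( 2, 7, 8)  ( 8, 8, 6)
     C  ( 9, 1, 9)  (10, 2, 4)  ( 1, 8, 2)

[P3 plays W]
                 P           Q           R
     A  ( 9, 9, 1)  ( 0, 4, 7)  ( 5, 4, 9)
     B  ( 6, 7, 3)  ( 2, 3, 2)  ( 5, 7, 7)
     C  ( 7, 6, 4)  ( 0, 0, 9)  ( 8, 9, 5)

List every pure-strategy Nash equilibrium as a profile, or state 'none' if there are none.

NE set: (C,R,W)

(A,P,X): not NE [P2→Q gives 9>3]
(A,P,Y): not NE [P3→X gives 5>1]
(A,P,Z): not NE [P1→C gives 9>0; P2→Q gives 6>4; P3→X gives 5>4]
(A,P,W): not NE [P3→X gives 5>1]
(A,Q,X): not NE [P3→Z gives 8>1]
(A,Q,Y): not NE [P2→P gives 9>3; P3→Z gives 8>0]
(A,Q,Z): not NE [P1→C gives 10>9]
(A,Q,W): not NE [P1→B gives 2>0; P2→P gives 9>4; P3→Z gives 8>7]
(A,R,X): not NE [P2→Q gives 9>2; P3→W gives 9>7]
(A,R,Y): not NE [P1→C gives 5>4; P2→P gives 9>2; P3→W gives 9>1]
(A,R,Z): not NE [P1→B gives 8>7; P2→Q gives 6>5; P3→W gives 9>7]
(A,R,W): not NE [P1→C gives 8>5; P2→P gives 9>4]
(B,P,X): not NE [P2→R gives 4>1]
(B,P,Y): not NE [P1→A gives 5>0; P2→Q gives 6>3; P3→X gives 8>7]
(B,P,Z): not NE [P1→C gives 9>0; P2→R gives 8>2; P3→X gives 8>2]
(B,P,W): not NE [P1→A gives 9>6; P3→X gives 8>3]
(B,Q,X): not NE [P1→A gives 7>6; P2→R gives 4>3; P3→Z gives 8>5]
(B,Q,Y): not NE [P3→Z gives 8>5]
(B,Q,Z): not NE [P1→C gives 10>2; P2→R gives 8>7]
(B,Q,W): not NE [P2→R gives 7>3; P3→Z gives 8>2]
(B,R,X): not NE [P1→A gives 8>6]
(B,R,Y): not NE [P1→C gives 5>2; P2→Q gives 6>3; P3→X gives 8>7]
(B,R,Z): not NE [P3→X gives 8>6]
(B,R,W): not NE [P1→C gives 8>5; P3→X gives 8>7]
(C,P,X): not NE [P1→B gives 3>1; P2→R gives 8>4; P3→Z gives 9>4]
(C,P,Y): not NE [P1→A gives 5>4; P2→Q gives 5>4; P3→Z gives 9>6]
(C,P,Z): not NE [P2→R gives 8>1]
(C,P,W): not NE [P1→A gives 9>7; P2→R gives 9>6; P3→Z gives 9>4]
(C,Q,X): not NE [P1→A gives 7>3; P2→R gives 8>2; P3→W gives 9>1]
(C,Q,Y): not NE [P3→W gives 9>0]
(C,Q,Z): not NE [P2→R gives 8>2; P3→W gives 9>4]
(C,Q,W): not NE [P1→B gives 2>0; P2→R gives 9>0]
(C,R,X): not NE [P1→A gives 8>5; P3→W gives 5>0]
(C,R,Y): not NE [P2→Q gives 5>2]
(C,R,Z): not NE [P1→B gives 8>1; P3→W gives 5>2]
(C,R,W): NE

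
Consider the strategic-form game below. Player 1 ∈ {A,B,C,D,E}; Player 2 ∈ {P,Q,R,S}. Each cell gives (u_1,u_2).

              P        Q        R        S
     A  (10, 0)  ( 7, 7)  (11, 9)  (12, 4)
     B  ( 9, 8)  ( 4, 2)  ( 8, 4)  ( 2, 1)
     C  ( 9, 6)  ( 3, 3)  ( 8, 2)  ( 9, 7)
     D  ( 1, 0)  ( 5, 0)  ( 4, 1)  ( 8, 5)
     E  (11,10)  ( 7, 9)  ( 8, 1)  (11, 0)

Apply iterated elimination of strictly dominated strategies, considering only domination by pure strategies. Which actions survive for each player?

P1 drop B (A beats it: P:10>9 Q:7>4 R:11>8 S:12>2)
P1 drop C (A beats it: P:10>9 Q:7>3 R:11>8 S:12>9)
P1 drop D (A beats it: P:10>1 Q:7>5 R:11>4 S:12>8)
P2 drop S (Q beats it: A:7>4 E:9>0)
P1→{A,E} P2→{P,Q,R}

Remaining: P1:{A,E} P2:{P,Q,R}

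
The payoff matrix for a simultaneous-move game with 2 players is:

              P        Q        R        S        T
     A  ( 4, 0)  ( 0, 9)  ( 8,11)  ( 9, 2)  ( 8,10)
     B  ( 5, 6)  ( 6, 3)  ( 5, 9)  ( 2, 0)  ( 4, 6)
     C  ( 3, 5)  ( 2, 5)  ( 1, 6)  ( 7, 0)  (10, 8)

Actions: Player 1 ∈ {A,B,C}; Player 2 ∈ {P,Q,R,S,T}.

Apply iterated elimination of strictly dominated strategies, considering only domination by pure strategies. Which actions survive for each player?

P2 drop P (R beats it: A:11>0 B:9>6 C:6>5)
P2 drop Q (R beats it: A:11>9 B:9>3 C:6>5)
P1 drop B (A beats it: R:8>5 S:9>2 T:8>4)
P2 drop S (R beats it: A:11>2 C:6>0)
P1→{A,C} P2→{R,T}

IESDS → P1:{A,C} P2:{R,T}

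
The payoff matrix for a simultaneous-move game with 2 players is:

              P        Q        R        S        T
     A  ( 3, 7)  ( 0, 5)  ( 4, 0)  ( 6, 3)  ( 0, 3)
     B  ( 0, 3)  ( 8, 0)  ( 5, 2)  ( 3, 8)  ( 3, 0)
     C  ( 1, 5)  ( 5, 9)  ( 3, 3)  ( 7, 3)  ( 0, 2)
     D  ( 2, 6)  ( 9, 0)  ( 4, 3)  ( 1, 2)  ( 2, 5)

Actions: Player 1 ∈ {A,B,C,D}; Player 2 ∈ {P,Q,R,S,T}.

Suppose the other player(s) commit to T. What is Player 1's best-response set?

BR_1 = {B}

u_1(A vs T) = 0
u_1(B vs T) = 3
u_1(C vs T) = 0
u_1(D vs T) = 2
max payoff 3 at {B}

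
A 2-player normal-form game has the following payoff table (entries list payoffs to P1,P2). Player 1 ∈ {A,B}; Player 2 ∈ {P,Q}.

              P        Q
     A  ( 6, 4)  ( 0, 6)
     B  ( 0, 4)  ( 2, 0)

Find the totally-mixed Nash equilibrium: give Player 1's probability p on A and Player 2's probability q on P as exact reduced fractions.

P1 indiff ⇒ q·6+(1-q)·0 = q·0+(1-q)·2 ⇒ q(6) = (1-q)(2) ⇒ q = 1/4
P2 indiff ⇒ p·4+(1-p)·4 = p·6+(1-p)·0 ⇒ p(-2) = (1-p)(-4) ⇒ p = 2/3

p=2/3, q=1/4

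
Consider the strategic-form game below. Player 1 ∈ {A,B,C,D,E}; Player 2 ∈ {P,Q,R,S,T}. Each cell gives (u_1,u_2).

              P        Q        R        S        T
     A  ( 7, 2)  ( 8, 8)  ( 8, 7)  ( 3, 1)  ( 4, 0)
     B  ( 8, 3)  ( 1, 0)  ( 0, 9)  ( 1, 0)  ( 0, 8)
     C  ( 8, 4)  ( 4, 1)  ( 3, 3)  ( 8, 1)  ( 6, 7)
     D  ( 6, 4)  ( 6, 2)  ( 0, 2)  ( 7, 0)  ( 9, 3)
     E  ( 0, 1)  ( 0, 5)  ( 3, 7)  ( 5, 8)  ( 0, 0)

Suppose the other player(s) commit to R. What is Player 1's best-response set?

argmax u_1 = {A}

u_1(A vs R) = 8
u_1(B vs R) = 0
u_1(C vs R) = 3
u_1(D vs R) = 0
u_1(E vs R) = 3
max payoff 8 at {A}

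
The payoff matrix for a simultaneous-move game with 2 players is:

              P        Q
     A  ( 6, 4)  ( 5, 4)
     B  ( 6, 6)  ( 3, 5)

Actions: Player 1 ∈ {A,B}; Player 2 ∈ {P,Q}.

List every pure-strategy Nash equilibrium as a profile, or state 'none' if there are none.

(A,P): NE
(A,Q): NE
(B,P): NE
(B,Q): not NE [P1→A gives 5>3; P2→P gives 6>5]

Nash profiles: (A,P), (A,Q), (B,P)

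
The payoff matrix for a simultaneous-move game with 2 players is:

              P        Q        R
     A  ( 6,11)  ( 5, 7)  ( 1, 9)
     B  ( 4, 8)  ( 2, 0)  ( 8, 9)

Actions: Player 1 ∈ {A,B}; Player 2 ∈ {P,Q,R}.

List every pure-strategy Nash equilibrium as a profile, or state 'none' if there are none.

(A,P): NE
(A,Q): not NE [P2→P gives 11>7]
(A,R): not NE [P1→B gives 8>1; P2→P gives 11>9]
(B,P): not NE [P1→A gives 6>4; P2→R gives 9>8]
(B,Q): not NE [P1→A gives 5>2; P2→R gives 9>0]
(B,R): NE

PSNE = {(A,P), (B,R)}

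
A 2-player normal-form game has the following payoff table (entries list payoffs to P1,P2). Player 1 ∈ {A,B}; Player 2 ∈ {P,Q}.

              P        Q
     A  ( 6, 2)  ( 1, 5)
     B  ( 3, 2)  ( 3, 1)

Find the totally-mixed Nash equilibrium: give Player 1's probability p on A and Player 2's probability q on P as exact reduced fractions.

P1 indiff ⇒ q·6+(1-q)·1 = q·3+(1-q)·3 ⇒ q(3) = (1-q)(2) ⇒ q = 2/5
P2 indiff ⇒ p·2+(1-p)·2 = p·5+(1-p)·1 ⇒ p(-3) = (1-p)(-1) ⇒ p = 1/4

P1 mixes 1/4 on A; P2 mixes 2/5 on P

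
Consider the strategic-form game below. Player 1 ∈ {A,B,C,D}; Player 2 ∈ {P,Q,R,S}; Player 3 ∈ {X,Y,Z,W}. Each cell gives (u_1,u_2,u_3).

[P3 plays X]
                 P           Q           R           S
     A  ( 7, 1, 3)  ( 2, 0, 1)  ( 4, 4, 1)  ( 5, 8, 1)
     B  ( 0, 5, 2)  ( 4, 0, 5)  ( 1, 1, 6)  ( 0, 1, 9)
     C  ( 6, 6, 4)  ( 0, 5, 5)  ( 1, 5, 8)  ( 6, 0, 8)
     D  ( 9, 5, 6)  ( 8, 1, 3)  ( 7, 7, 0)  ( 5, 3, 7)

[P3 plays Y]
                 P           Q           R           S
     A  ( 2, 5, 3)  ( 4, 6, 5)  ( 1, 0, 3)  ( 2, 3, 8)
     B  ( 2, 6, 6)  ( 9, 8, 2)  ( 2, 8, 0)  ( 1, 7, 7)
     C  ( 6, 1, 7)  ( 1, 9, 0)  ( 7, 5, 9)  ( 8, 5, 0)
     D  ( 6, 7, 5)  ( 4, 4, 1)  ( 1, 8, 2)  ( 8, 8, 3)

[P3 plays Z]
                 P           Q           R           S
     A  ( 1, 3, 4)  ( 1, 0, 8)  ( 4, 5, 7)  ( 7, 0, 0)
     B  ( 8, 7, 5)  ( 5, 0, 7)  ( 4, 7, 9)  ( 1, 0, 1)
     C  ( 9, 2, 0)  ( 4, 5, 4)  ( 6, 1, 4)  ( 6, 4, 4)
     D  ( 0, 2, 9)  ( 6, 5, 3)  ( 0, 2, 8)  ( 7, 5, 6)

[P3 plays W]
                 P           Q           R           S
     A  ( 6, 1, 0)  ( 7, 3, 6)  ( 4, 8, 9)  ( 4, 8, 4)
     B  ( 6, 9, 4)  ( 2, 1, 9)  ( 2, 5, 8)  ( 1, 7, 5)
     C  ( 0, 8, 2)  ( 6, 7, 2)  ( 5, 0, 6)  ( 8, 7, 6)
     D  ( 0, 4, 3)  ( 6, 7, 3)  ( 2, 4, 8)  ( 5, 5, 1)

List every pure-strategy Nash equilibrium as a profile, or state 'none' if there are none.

(A,P,X): not NE [P1→D gives 9>7; P2→S gives 8>1; P3→Z gives 4>3]
(A,P,Y): not NE [P1→D gives 6>2; P2→Q gives 6>5; P3→Z gives 4>3]
(A,P,Z): not NE [P1→C gives 9>1; P2→R gives 5>3]
(A,P,W): not NE [P2→S gives 8>1; P3→Z gives 4>0]
(A,Q,X): not NE [P1→D gives 8>2; P2→S gives 8>0; P3→Z gives 8>1]
(A,Q,Y): not NE [P1→B gives 9>4; P3→Z gives 8>5]
(A,Q,Z): not NE [P1→D gives 6>1; P2→R gives 5>0]
(A,Q,W): not NE [P2→S gives 8>3; P3→Z gives 8>6]
(A,R,X): not NE [P1→D gives 7>4; P2→S gives 8>4; P3→W gives 9>1]
(A,R,Y): not NE [P1→C gives 7>1; P2→Q gives 6>0; P3→W gives 9>3]
(A,R,Z): not NE [P1→C gives 6>4; P3→W gives 9>7]
(A,R,W): not NE [P1→C gives 5>4]
(A,S,X): not NE [P1→C gives 6>5; P3→Y gives 8>1]
(A,S,Y): not NE [P1→D gives 8>2; P2→Q gives 6>3]
(A,S,Z): not NE [P2→R gives 5>0; P3→Y gives 8>0]
(A,S,W): not NE [P1→C gives 8>4; P3→Y gives 8>4]
(B,P,X): not NE [P1→D gives 9>0; P3→Y gives 6>2]
(B,P,Y): not NE [P1→D gives 6>2; P2→R gives 8>6]
(B,P,Z): not NE [P1→C gives 9>8; P3→Y gives 6>5]
(B,P,W): not NE [P3→Y gives 6>4]
(B,Q,X): not NE [P1→D gives 8>4; P2→P gives 5>0; P3→W gives 9>5]
(B,Q,Y): not NE [P3→W gives 9>2]
(B,Q,Z): not NE [P1→D gives 6>5; P2→R gives 7>0; P3→W gives 9>7]
(B,Q,W): not NE [P1→A gives 7>2; P2→P gives 9>1]
(B,R,X): not NE [P1→D gives 7>1; P2→P gives 5>1; P3→Z gives 9>6]
(B,R,Y): not NE [P1→C gives 7>2; P3→Z gives 9>0]
(B,R,Z): not NE [P1→C gives 6>4]
(B,R,W): not NE [P1→C gives 5>2; P2→P gives 9>5; P3→Z gives 9>8]
(B,S,X): not NE [P1→C gives 6>0; P2→P gives 5>1]
(B,S,Y): not NE [P1→D gives 8>1; P2→R gives 8>7; P3→X gives 9>7]
(B,S,Z): not NE [P1→D gives 7>1; P2→R gives 7>0; P3→X gives 9>1]
(B,S,W): not NE [P1→C gives 8>1; P2→P gives 9>7; P3→X gives 9>5]
(C,P,X): not NE [P1→D gives 9>6; P3→Y gives 7>4]
(C,P,Y): not NE [P2→Q gives 9>1]
(C,P,Z): not NE [P2→Q gives 5>2; P3→Y gives 7>0]
(C,P,W): not NE [P1→B gives 6>0; P3→Y gives 7>2]
(C,Q,X): not NE [P1→D gives 8>0; P2→P gives 6>5]
(C,Q,Y): not NE [P1→B gives 9>1; P3→X gives 5>0]
(C,Q,Z): not NE [P1→D gives 6>4; P3→X gives 5>4]
(C,Q,W): not NE [P1→A gives 7>6; P2→P gives 8>7; P3→X gives 5>2]
(C,R,X): not NE [P1→D gives 7>1; P2→P gives 6>5; P3→Y gives 9>8]
(C,R,Y): not NE [P2→Q gives 9>5]
(C,R,Z): not NE [P2→Q gives 5>1; P3→Y gives 9>4]
(C,R,W): not NE [P2→P gives 8>0; P3→Y gives 9>6]
(C,S,X): not NE [P2→P gives 6>0]
(C,S,Y): not NE [P2→Q gives 9>5; P3→X gives 8>0]
(C,S,Z): not NE [P1→D gives 7>6; P2→Q gives 5>4; P3→X gives 8>4]
(C,S,W): not NE [P2→P gives 8>7; P3→X gives 8>6]
(D,P,X): not NE [P2→R gives 7>5; P3→Z gives 9>6]
(D,P,Y): not NE [P2→S gives 8>7; P3→Z gives 9>5]
(D,P,Z): not NE [P1→C gives 9>0; P2→S gives 5>2]
(D,P,W): not NE [P1→B gives 6>0; P2→Q gives 7>4; P3→Z gives 9>3]
(D,Q,X): not NE [P2→R gives 7>1]
(D,Q,Y): not NE [P1→B gives 9>4; P2→S gives 8>4; P3→W gives 3>1]
(D,Q,Z): NE
(D,Q,W): not NE [P1→A gives 7>6]
(D,R,X): not NE [P3→W gives 8>0]
(D,R,Y): not NE [P1→C gives 7>1; P3→W gives 8>2]
(D,R,Z): not NE [P1→C gives 6>0; P2→S gives 5>2]
(D,R,W): not NE [P1→C gives 5>2; P2→Q gives 7>4]
(D,S,X): not NE [P1→C gives 6>5; P2→R gives 7>3]
(D,S,Y): not NE [P3→X gives 7>3]
(D,S,Z): not NE [P3→X gives 7>6]
(D,S,W): not NE [P1→C gives 8>5; P2→Q gives 7>5; P3→X gives 7>1]

NE set: (D,Q,Z)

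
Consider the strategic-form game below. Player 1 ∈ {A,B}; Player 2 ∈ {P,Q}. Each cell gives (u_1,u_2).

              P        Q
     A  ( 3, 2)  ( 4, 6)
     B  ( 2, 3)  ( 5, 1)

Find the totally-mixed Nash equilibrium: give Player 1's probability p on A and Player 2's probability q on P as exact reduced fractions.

P1 indiff ⇒ q·3+(1-q)·4 = q·2+(1-q)·5 ⇒ q(1) = (1-q)(1) ⇒ q = 1/2
P2 indiff ⇒ p·2+(1-p)·3 = p·6+(1-p)·1 ⇒ p(-4) = (1-p)(-2) ⇒ p = 1/3

(p,q) = (1/3, 1/2)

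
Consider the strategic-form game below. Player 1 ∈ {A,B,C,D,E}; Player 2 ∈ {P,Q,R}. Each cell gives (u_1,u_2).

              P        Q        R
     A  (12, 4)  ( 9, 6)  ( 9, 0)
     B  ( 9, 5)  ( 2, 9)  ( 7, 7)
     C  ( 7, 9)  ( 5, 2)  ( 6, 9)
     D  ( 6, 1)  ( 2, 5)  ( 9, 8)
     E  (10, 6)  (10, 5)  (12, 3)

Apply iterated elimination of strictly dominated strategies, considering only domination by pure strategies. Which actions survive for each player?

P1 drop B (A beats it: P:12>9 Q:9>2 R:9>7)
P1 drop C (A beats it: P:12>7 Q:9>5 R:9>6)
P1 drop D (E beats it: P:10>6 Q:10>2 R:12>9)
P2 drop R (P beats it: A:4>0 E:6>3)
P1→{A,E} P2→{P,Q}

Survivors P1:{A,E} P2:{P,Q}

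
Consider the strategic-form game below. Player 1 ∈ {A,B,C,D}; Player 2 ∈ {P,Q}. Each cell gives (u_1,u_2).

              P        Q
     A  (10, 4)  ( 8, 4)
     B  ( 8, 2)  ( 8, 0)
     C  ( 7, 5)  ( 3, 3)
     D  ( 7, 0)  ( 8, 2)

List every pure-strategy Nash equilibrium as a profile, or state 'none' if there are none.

PSNE = {(A,P), (A,Q), (D,Q)}

(A,P): NE
(A,Q): NE
(B,P): not NE [P1→A gives 10>8]
(B,Q): not NE [P2→P gives 2>0]
(C,P): not NE [P1→A gives 10>7]
(C,Q): not NE [P1→D gives 8>3; P2→P gives 5>3]
(D,P): not NE [P1→A gives 10>7; P2→Q gives 2>0]
(D,Q): NE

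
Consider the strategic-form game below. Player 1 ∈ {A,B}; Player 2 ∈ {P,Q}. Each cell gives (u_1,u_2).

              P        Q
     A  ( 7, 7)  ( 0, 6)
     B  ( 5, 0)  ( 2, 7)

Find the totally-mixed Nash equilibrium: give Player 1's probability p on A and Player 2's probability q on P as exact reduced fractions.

P1 mixes 7/8 on A; P2 mixes 1/2 on P

P1 indiff ⇒ q·7+(1-q)·0 = q·5+(1-q)·2 ⇒ q(2) = (1-q)(2) ⇒ q = 1/2
P2 indiff ⇒ p·7+(1-p)·0 = p·6+(1-p)·7 ⇒ p(1) = (1-p)(7) ⇒ p = 7/8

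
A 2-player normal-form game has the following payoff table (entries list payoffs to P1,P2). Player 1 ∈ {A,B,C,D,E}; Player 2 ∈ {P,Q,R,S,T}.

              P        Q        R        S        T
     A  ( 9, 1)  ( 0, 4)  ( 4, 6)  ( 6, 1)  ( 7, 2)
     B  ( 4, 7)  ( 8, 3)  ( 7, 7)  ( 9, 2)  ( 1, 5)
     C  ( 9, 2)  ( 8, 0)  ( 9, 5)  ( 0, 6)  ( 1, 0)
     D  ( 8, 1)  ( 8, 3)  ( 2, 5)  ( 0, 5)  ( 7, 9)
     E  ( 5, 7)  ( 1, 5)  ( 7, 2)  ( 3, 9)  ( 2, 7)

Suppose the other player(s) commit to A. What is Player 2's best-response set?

argmax u_2 = {R}

u_2(P vs A) = 1
u_2(Q vs A) = 4
u_2(R vs A) = 6
u_2(S vs A) = 1
u_2(T vs A) = 2
max payoff 6 at {R}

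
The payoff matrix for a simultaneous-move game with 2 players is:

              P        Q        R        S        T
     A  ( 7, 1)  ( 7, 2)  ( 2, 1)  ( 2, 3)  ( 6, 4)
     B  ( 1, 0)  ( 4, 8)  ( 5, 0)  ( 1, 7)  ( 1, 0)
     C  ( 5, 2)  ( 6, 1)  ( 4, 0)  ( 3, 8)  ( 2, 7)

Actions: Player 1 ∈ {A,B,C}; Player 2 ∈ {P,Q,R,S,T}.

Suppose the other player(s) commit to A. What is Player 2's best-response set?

P2 best: {T}

u_2(P vs A) = 1
u_2(Q vs A) = 2
u_2(R vs A) = 1
u_2(S vs A) = 3
u_2(T vs A) = 4
max payoff 4 at {T}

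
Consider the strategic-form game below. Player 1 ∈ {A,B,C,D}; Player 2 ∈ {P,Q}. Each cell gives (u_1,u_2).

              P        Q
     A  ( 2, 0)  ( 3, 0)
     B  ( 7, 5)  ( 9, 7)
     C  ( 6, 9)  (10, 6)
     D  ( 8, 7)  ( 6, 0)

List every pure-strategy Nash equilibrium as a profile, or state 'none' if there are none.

(A,P): not NE [P1→D gives 8>2]
(A,Q): not NE [P1→C gives 10>3]
(B,P): not NE [P1→D gives 8>7; P2→Q gives 7>5]
(B,Q): not NE [P1→C gives 10>9]
(C,P): not NE [P1→D gives 8>6]
(C,Q): not NE [P2→P gives 9>6]
(D,P): NE
(D,Q): not NE [P1→C gives 10>6; P2→P gives 7>0]

PSNE = {(D,P)}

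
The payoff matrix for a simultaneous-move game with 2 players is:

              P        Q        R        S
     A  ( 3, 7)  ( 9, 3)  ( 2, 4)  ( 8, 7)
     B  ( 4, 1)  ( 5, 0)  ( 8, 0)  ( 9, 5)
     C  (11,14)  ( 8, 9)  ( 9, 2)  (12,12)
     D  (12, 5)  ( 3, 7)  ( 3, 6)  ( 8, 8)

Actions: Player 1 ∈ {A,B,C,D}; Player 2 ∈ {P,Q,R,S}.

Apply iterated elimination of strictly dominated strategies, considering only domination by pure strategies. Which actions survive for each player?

Survivors P1:{C,D} P2:{P,S}

P1 drop B (C beats it: P:11>4 Q:8>5 R:9>8 S:12>9)
P2 drop Q (S beats it: A:7>3 C:12>9 D:8>7)
P1 drop A (C beats it: P:11>3 R:9>2 S:12>8)
P2 drop R (S beats it: C:12>2 D:8>6)
P1→{C,D} P2→{P,S}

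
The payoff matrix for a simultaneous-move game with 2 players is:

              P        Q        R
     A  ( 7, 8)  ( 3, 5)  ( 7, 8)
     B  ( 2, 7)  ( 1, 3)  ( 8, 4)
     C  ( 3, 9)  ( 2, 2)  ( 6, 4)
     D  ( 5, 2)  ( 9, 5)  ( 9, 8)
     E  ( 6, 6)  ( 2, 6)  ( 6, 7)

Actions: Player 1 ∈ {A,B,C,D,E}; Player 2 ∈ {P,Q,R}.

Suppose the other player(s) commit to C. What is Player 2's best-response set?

u_2(P vs C) = 9
u_2(Q vs C) = 2
u_2(R vs C) = 4
max payoff 9 at {P}

P2 best: {P}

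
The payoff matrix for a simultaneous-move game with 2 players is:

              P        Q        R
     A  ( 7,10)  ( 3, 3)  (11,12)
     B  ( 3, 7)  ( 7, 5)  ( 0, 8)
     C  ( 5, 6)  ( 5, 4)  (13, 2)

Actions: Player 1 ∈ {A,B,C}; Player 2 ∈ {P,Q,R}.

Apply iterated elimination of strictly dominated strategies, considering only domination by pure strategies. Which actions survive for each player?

P2 drop Q (P beats it: A:10>3 B:7>5 C:6>4)
P1 drop B (A beats it: P:7>3 R:11>0)
P1→{A,C} P2→{P,R}

Survivors P1:{A,C} P2:{P,R}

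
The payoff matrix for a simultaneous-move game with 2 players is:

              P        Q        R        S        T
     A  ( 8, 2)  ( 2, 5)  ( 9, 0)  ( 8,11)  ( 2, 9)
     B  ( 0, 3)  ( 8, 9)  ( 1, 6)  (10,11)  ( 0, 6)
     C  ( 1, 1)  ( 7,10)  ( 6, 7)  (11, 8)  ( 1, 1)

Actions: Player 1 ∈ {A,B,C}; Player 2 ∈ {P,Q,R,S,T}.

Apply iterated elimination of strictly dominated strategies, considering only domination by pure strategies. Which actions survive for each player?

Survivors P1:{B,C} P2:{Q,S}

P2 drop P (Q beats it: A:5>2 B:9>3 C:10>1)
P2 drop R (Q beats it: A:5>0 B:9>6 C:10>7)
P2 drop T (S beats it: A:11>9 B:11>6 C:8>1)
P1 drop A (B beats it: Q:8>2 S:10>8)
P1→{B,C} P2→{Q,S}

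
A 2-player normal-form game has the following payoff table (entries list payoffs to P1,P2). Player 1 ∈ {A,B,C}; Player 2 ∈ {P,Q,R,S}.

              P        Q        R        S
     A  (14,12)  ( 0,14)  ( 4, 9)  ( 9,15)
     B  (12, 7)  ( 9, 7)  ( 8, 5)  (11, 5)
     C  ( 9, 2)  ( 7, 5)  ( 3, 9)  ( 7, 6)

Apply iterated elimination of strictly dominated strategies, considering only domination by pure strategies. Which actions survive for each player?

IESDS → P1:{A,B} P2:{P,Q,S}

P1 drop C (B beats it: P:12>9 Q:9>7 R:8>3 S:11>7)
P2 drop R (P beats it: A:12>9 B:7>5)
P1→{A,B} P2→{P,Q,S}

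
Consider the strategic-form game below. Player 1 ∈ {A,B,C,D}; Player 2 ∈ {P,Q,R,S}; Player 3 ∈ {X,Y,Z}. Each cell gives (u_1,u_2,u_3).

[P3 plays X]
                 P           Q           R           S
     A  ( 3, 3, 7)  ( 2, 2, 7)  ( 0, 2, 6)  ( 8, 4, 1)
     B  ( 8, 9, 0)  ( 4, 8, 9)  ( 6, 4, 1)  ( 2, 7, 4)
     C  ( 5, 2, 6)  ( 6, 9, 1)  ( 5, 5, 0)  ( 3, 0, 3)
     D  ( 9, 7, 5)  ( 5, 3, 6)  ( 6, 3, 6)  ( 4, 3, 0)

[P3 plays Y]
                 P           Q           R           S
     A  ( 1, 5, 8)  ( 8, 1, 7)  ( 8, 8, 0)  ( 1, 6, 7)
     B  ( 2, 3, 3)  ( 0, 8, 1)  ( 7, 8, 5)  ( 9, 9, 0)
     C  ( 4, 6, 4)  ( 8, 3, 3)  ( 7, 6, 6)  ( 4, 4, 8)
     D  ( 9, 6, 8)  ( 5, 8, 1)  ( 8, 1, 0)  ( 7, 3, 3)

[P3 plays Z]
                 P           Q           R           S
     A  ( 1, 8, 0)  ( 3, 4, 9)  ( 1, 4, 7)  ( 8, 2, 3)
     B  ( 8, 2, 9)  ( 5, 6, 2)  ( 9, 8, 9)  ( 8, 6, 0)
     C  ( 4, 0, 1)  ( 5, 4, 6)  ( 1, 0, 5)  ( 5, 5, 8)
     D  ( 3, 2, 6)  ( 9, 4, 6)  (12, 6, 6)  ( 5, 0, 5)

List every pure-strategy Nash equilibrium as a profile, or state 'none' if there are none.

(A,P,X): not NE [P1→D gives 9>3; P2→S gives 4>3; P3→Y gives 8>7]
(A,P,Y): not NE [P1→D gives 9>1; P2→R gives 8>5]
(A,P,Z): not NE [P1→B gives 8>1; P3→Y gives 8>0]
(A,Q,X): not NE [P1→C gives 6>2; P2→S gives 4>2; P3→Z gives 9>7]
(A,Q,Y): not NE [P2→R gives 8>1; P3→Z gives 9>7]
(A,Q,Z): not NE [P1→D gives 9>3; P2→P gives 8>4]
(A,R,X): not NE [P1→D gives 6>0; P2→S gives 4>2; P3→Z gives 7>6]
(A,R,Y): not NE [P3→Z gives 7>0]
(A,R,Z): not NE [P1→D gives 12>1; P2→P gives 8>4]
(A,S,X): not NE [P3→Y gives 7>1]
(A,S,Y): not NE [P1→B gives 9>1; P2→R gives 8>6]
(A,S,Z): not NE [P2→P gives 8>2; P3→Y gives 7>3]
(B,P,X): not NE [P1→D gives 9>8; P3→Z gives 9>0]
(B,P,Y): not NE [P1→D gives 9>2; P2→S gives 9>3; P3→Z gives 9>3]
(B,P,Z): not NE [P2→R gives 8>2]
(B,Q,X): not NE [P1→C gives 6>4; P2→P gives 9>8]
(B,Q,Y): not NE [P1→C gives 8>0; P2→S gives 9>8; P3→X gives 9>1]
(B,Q,Z): not NE [P1→D gives 9>5; P2→R gives 8>6; P3→X gives 9>2]
(B,R,X): not NE [P2→P gives 9>4; P3→Z gives 9>1]
(B,R,Y): not NE [P1→D gives 8>7; P2→S gives 9>8; P3→Z gives 9>5]
(B,R,Z): not NE [P1→D gives 12>9]
(B,S,X): not NE [P1→A gives 8>2; P2→P gives 9>7]
(B,S,Y): not NE [P3→X gives 4>0]
(B,S,Z): not NE [P2→R gives 8>6; P3→X gives 4>0]
(C,P,X): not NE [P1→D gives 9>5; P2→Q gives 9>2]
(C,P,Y): not NE [P1→D gives 9>4; P3→X gives 6>4]
(C,P,Z): not NE [P1→B gives 8>4; P2→S gives 5>0; P3→X gives 6>1]
(C,Q,X): not NE [P3→Z gives 6>1]
(C,Q,Y): not NE [P2→R gives 6>3; P3→Z gives 6>3]
(C,Q,Z): not NE [P1→D gives 9>5; P2→S gives 5>4]
(C,R,X): not NE [P1→D gives 6>5; P2→Q gives 9>5; P3→Y gives 6>0]
(C,R,Y): not NE [P1→D gives 8>7]
(C,R,Z): not NE [P1→D gives 12>1; P2→S gives 5>0; P3→Y gives 6>5]
(C,S,X): not NE [P1→A gives 8>3; P2→Q gives 9>0; P3→Z gives 8>3]
(C,S,Y): not NE [P1→B gives 9>4; P2→R gives 6>4]
(C,S,Z): not NE [P1→B gives 8>5]
(D,P,X): not NE [P3→Y gives 8>5]
(D,P,Y): not NE [P2→Q gives 8>6]
(D,P,Z): not NE [P1→B gives 8>3; P2→R gives 6>2; P3→Y gives 8>6]
(D,Q,X): not NE [P1→C gives 6>5; P2→P gives 7>3]
(D,Q,Y): not NE [P1→C gives 8>5; P3→Z gives 6>1]
(D,Q,Z): not NE [P2→R gives 6>4]
(D,R,X): not NE [P2→P gives 7>3]
(D,R,Y): not NE [P2→Q gives 8>1; P3→Z gives 6>0]
(D,R,Z): NE
(D,S,X): not NE [P1→A gives 8>4; P2→P gives 7>3; P3→Z gives 5>0]
(D,S,Y): not NE [P1→B gives 9>7; P2→Q gives 8>3; P3→Z gives 5>3]
(D,S,Z): not NE [P1→B gives 8>5; P2→R gives 6>0]

PSNE = {(D,R,Z)}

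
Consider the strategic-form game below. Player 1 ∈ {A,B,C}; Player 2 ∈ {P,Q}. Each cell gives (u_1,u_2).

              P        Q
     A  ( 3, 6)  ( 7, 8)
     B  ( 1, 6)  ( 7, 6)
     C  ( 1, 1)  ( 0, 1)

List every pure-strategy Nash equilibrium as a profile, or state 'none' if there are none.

(A,P): not NE [P2→Q gives 8>6]
(A,Q): NE
(B,P): not NE [P1→A gives 3>1]
(B,Q): NE
(C,P): not NE [P1→A gives 3>1]
(C,Q): not NE [P1→B gives 7>0]

PSNE = {(A,Q), (B,Q)}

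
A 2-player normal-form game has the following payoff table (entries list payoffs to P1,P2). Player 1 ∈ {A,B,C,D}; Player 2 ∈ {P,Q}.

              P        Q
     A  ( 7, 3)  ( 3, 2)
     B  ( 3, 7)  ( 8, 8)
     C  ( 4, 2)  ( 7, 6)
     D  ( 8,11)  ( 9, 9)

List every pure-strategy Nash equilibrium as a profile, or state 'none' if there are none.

PSNE = {(D,P)}

(A,P): not NE [P1→D gives 8>7]
(A,Q): not NE [P1→D gives 9>3; P2→P gives 3>2]
(B,P): not NE [P1→D gives 8>3; P2→Q gives 8>7]
(B,Q): not NE [P1→D gives 9>8]
(C,P): not NE [P1→D gives 8>4; P2→Q gives 6>2]
(C,Q): not NE [P1→D gives 9>7]
(D,P): NE
(D,Q): not NE [P2→P gives 11>9]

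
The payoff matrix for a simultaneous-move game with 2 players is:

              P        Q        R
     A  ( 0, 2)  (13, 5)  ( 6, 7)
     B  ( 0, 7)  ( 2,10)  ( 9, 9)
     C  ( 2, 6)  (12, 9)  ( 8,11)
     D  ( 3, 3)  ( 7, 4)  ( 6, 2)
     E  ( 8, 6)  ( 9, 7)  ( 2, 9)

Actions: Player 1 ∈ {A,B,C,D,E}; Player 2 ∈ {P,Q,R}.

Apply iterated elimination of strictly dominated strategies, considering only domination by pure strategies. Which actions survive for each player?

IESDS → P1:{A,B,C} P2:{Q,R}

P2 drop P (Q beats it: A:5>2 B:10>7 C:9>6 D:4>3 E:7>6)
P1 drop D (C beats it: Q:12>7 R:8>6)
P1 drop E (A beats it: Q:13>9 R:6>2)
P1→{A,B,C} P2→{Q,R}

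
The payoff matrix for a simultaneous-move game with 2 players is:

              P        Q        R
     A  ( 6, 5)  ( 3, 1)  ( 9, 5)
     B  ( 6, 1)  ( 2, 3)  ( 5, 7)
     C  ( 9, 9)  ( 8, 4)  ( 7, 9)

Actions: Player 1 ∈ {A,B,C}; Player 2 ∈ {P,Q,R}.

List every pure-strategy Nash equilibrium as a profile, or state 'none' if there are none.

PSNE = {(A,R), (C,P)}

(A,P): not NE [P1→C gives 9>6]
(A,Q): not NE [P1→C gives 8>3; P2→R gives 5>1]
(A,R): NE
(B,P): not NE [P1→C gives 9>6; P2→R gives 7>1]
(B,Q): not NE [P1→C gives 8>2; P2→R gives 7>3]
(B,R): not NE [P1→A gives 9>5]
(C,P): NE
(C,Q): not NE [P2→R gives 9>4]
(C,R): not NE [P1→A gives 9>7]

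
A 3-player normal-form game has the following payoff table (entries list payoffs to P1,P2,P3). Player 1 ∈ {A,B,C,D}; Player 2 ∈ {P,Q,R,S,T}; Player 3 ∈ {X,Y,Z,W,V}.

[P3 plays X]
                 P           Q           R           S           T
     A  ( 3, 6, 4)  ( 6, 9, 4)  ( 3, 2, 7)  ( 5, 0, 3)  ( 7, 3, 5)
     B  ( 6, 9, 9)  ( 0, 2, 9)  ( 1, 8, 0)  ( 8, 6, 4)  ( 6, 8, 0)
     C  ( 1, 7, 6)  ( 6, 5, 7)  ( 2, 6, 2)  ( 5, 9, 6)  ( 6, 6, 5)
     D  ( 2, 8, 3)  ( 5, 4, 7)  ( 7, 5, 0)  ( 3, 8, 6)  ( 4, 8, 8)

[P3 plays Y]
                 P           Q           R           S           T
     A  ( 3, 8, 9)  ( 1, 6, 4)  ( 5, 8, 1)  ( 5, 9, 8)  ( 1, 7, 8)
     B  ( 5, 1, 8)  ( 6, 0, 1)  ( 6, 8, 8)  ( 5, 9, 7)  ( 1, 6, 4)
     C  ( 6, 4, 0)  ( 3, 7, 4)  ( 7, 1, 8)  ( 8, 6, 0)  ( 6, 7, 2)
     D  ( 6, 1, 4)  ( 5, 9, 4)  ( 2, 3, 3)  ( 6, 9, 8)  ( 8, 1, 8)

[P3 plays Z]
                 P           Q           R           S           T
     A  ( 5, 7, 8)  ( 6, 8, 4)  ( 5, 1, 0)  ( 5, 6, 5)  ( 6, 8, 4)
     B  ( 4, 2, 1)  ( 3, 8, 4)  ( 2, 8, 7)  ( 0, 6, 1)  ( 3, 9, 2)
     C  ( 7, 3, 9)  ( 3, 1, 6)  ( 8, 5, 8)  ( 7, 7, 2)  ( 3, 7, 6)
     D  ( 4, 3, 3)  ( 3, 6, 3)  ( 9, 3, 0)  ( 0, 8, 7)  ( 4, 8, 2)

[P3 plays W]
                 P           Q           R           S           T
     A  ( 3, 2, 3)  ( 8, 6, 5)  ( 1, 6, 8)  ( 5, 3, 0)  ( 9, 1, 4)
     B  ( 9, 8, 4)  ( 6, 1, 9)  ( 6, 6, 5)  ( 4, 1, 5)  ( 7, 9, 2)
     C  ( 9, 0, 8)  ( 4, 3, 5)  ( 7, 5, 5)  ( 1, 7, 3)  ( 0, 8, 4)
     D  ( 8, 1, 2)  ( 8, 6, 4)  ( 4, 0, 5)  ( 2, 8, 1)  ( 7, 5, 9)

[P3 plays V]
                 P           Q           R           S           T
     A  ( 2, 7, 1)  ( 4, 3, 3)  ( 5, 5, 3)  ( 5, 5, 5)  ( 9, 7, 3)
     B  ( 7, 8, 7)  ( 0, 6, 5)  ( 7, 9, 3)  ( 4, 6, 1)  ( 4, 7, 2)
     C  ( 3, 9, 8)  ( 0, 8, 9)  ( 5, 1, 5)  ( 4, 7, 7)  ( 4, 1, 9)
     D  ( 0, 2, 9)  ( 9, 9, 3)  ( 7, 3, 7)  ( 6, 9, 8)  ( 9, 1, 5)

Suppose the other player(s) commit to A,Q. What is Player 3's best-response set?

u_3(X vs A,Q) = 4
u_3(Y vs A,Q) = 4
u_3(Z vs A,Q) = 4
u_3(W vs A,Q) = 5
u_3(V vs A,Q) = 3
max payoff 5 at {W}

argmax u_3 = {W}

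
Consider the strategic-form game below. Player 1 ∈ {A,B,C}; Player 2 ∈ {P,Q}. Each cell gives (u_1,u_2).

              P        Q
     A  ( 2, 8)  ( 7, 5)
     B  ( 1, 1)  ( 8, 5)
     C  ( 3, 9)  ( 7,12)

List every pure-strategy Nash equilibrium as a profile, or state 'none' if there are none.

(A,P): not NE [P1→C gives 3>2]
(A,Q): not NE [P1→B gives 8>7; P2→P gives 8>5]
(B,P): not NE [P1→C gives 3>1; P2→Q gives 5>1]
(B,Q): NE
(C,P): not NE [P2→Q gives 12>9]
(C,Q): not NE [P1→B gives 8>7]

NE set: (B,Q)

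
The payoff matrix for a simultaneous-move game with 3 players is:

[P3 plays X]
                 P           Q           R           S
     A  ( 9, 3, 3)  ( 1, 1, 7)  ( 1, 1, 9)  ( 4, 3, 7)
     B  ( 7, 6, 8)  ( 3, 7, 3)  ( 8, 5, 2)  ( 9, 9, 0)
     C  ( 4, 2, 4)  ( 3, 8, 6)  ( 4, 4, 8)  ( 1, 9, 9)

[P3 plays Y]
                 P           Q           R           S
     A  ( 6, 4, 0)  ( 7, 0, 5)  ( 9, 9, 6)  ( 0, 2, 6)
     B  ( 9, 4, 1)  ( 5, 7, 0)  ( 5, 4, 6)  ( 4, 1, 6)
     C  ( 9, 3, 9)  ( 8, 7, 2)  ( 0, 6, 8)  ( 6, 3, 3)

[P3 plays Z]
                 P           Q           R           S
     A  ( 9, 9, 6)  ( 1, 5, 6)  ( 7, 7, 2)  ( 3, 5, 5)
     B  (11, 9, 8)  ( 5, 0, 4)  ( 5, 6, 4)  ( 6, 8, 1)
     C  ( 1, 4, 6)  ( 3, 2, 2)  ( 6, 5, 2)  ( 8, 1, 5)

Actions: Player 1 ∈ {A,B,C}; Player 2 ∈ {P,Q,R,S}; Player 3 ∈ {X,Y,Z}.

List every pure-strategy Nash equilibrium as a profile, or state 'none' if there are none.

PSNE = {(B,P,Z)}

(A,P,X): not NE [P3→Z gives 6>3]
(A,P,Y): not NE [P1→C gives 9>6; P2→R gives 9>4; P3→Z gives 6>0]
(A,P,Z): not NE [P1→B gives 11>9]
(A,Q,X): not NE [P1→C gives 3>1; P2→S gives 3>1]
(A,Q,Y): not NE [P1→C gives 8>7; P2→R gives 9>0; P3→X gives 7>5]
(A,Q,Z): not NE [P1→B gives 5>1; P2→P gives 9>5; P3→X gives 7>6]
(A,R,X): not NE [P1→B gives 8>1; P2→S gives 3>1]
(A,R,Y): not NE [P3→X gives 9>6]
(A,R,Z): not NE [P2→P gives 9>7; P3→X gives 9>2]
(A,S,X): not NE [P1→B gives 9>4]
(A,S,Y): not NE [P1→C gives 6>0; P2→R gives 9>2; P3→X gives 7>6]
(A,S,Z): not NE [P1→C gives 8>3; P2→P gives 9>5; P3→X gives 7>5]
(B,P,X): not NE [P1→A gives 9>7; P2→S gives 9>6]
(B,P,Y): not NE [P2→Q gives 7>4; P3→Z gives 8>1]
(B,P,Z): NE
(B,Q,X): not NE [P2→S gives 9>7; P3→Z gives 4>3]
(B,Q,Y): not NE [P1→C gives 8>5; P3→Z gives 4>0]
(B,Q,Z): not NE [P2→P gives 9>0]
(B,R,X): not NE [P2→S gives 9>5; P3→Y gives 6>2]
(B,R,Y): not NE [P1→A gives 9>5; P2→Q gives 7>4]
(B,R,Z): not NE [P1→A gives 7>5; P2→P gives 9>6; P3→Y gives 6>4]
(B,S,X): not NE [P3→Y gives 6>0]
(B,S,Y): not NE [P1→C gives 6>4; P2→Q gives 7>1]
(B,S,Z): not NE [P1→C gives 8>6; P2→P gives 9>8; P3→Y gives 6>1]
(C,P,X): not NE [P1→A gives 9>4; P2→S gives 9>2; P3→Y gives 9>4]
(C,P,Y): not NE [P2→Q gives 7>3]
(C,P,Z): not NE [P1→B gives 11>1; P2→R gives 5>4; P3→Y gives 9>6]
(C,Q,X): not NE [P2→S gives 9>8]
(C,Q,Y): not NE [P3→X gives 6>2]
(C,Q,Z): not NE [P1→B gives 5>3; P2→R gives 5>2; P3→X gives 6>2]
(C,R,X): not NE [P1→B gives 8>4; P2→S gives 9>4]
(C,R,Y): not NE [P1→A gives 9>0; P2→Q gives 7>6]
(C,R,Z): not NE [P1→A gives 7>6; P3→Y gives 8>2]
(C,S,X): not NE [P1→B gives 9>1]
(C,S,Y): not NE [P2→Q gives 7>3; P3→X gives 9>3]
(C,S,Z): not NE [P2→R gives 5>1; P3→X gives 9>5]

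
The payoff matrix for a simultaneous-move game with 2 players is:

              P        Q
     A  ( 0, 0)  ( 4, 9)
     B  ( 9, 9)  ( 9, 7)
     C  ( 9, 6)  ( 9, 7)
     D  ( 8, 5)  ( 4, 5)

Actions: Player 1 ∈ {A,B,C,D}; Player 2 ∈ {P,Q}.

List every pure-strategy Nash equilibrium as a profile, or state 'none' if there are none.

(A,P): not NE [P1→C gives 9>0; P2→Q gives 9>0]
(A,Q): not NE [P1→C gives 9>4]
(B,P): NE
(B,Q): not NE [P2→P gives 9>7]
(C,P): not NE [P2→Q gives 7>6]
(C,Q): NE
(D,P): not NE [P1→C gives 9>8]
(D,Q): not NE [P1→C gives 9>4]

PSNE = {(B,P), (C,Q)}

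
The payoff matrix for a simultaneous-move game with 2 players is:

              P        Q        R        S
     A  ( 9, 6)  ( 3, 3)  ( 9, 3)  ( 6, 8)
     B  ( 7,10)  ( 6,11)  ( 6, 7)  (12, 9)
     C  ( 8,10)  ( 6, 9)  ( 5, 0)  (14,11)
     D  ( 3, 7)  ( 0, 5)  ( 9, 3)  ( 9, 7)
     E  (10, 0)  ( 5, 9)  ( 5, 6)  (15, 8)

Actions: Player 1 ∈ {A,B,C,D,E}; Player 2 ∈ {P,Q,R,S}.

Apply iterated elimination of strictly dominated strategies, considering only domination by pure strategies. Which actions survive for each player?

IESDS → P1:{B,C,E} P2:{P,Q,S}

P2 drop R (S beats it: A:8>3 B:9>7 C:11>0 D:7>3 E:8>6)
P1 drop A (E beats it: P:10>9 Q:5>3 S:15>6)
P1 drop D (B beats it: P:7>3 Q:6>0 S:12>9)
P1→{B,C,E} P2→{P,Q,S}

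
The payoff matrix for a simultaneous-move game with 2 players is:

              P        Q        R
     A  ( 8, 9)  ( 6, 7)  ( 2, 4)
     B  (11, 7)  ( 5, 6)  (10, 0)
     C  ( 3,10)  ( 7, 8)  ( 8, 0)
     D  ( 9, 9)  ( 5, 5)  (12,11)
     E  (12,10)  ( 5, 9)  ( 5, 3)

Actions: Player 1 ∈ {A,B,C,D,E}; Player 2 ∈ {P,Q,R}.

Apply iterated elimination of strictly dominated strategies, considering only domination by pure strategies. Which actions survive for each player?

Survivors P1:{B,D,E} P2:{P,R}

P2 drop Q (P beats it: A:9>7 B:7>6 C:10>8 D:9>5 E:10>9)
P1 drop A (B beats it: P:11>8 R:10>2)
P1 drop C (B beats it: P:11>3 R:10>8)
P1→{B,D,E} P2→{P,R}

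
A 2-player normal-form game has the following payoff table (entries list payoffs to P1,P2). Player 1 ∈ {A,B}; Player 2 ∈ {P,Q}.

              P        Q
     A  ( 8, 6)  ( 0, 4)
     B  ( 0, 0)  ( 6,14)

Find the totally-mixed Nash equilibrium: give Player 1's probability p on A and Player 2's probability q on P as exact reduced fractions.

p=7/8, q=3/7

P1 indiff ⇒ q·8+(1-q)·0 = q·0+(1-q)·6 ⇒ q(8) = (1-q)(6) ⇒ q = 3/7
P2 indiff ⇒ p·6+(1-p)·0 = p·4+(1-p)·14 ⇒ p(2) = (1-p)(14) ⇒ p = 7/8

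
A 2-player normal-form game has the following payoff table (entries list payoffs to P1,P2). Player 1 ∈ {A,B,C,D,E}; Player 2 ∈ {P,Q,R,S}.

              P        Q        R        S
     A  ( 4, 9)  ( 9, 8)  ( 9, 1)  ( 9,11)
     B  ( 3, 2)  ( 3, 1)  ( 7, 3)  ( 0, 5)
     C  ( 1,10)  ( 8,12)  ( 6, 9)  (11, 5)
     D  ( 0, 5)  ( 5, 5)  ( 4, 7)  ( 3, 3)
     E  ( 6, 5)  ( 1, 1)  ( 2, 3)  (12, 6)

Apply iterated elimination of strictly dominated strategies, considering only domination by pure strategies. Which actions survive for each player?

P1 drop B (A beats it: P:4>3 Q:9>3 R:9>7 S:9>0)
P1 drop D (A beats it: P:4>0 Q:9>5 R:9>4 S:9>3)
P2 drop R (P beats it: A:9>1 C:10>9 E:5>3)
P1→{A,C,E} P2→{P,Q,S}

Remaining: P1:{A,C,E} P2:{P,Q,S}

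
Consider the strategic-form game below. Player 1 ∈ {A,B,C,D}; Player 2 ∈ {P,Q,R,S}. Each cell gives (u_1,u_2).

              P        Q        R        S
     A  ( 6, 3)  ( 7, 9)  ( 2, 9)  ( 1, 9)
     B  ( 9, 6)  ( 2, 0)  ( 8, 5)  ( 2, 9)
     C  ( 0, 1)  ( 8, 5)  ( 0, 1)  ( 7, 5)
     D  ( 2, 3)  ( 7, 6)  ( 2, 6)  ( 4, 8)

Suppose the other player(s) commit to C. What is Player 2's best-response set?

u_2(P vs C) = 1
u_2(Q vs C) = 5
u_2(R vs C) = 1
u_2(S vs C) = 5
max payoff 5 at {Q,S}

P2 best: {Q,S}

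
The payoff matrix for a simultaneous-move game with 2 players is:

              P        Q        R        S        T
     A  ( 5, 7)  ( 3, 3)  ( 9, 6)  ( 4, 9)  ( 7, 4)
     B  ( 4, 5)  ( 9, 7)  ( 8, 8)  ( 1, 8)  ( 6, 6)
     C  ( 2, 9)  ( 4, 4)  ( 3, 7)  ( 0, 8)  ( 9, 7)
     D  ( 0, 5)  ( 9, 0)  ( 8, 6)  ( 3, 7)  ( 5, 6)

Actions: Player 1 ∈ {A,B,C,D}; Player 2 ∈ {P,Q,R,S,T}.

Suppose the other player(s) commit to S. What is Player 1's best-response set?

BR_1 = {A}

u_1(A vs S) = 4
u_1(B vs S) = 1
u_1(C vs S) = 0
u_1(D vs S) = 3
max payoff 4 at {A}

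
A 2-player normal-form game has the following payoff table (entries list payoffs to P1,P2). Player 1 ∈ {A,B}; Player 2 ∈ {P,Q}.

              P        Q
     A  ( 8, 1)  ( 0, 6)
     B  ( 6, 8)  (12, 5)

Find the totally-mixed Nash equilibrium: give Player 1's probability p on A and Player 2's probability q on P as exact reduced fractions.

P1 mixes 3/8 on A; P2 mixes 6/7 on P

P1 indiff ⇒ q·8+(1-q)·0 = q·6+(1-q)·12 ⇒ q(2) = (1-q)(12) ⇒ q = 6/7
P2 indiff ⇒ p·1+(1-p)·8 = p·6+(1-p)·5 ⇒ p(-5) = (1-p)(-3) ⇒ p = 3/8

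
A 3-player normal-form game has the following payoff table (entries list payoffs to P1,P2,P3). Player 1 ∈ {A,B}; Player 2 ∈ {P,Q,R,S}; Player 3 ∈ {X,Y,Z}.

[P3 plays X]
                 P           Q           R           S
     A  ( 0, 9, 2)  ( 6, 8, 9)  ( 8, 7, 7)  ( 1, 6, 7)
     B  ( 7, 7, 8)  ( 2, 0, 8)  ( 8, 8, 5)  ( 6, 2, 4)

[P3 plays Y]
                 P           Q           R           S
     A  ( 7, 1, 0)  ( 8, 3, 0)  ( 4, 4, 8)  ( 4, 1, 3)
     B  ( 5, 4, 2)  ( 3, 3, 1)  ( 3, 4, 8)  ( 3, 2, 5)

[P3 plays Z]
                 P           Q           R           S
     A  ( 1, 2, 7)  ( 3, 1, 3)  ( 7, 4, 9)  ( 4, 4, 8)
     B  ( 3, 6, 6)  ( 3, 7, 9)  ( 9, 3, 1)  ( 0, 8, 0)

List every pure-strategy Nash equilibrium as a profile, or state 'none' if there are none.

(A,P,X): not NE [P1→B gives 7>0; P3→Z gives 7>2]
(A,P,Y): not NE [P2→R gives 4>1; P3→Z gives 7>0]
(A,P,Z): not NE [P1→B gives 3>1; P2→S gives 4>2]
(A,Q,X): not NE [P2→P gives 9>8]
(A,Q,Y): not NE [P2→R gives 4>3; P3→X gives 9>0]
(A,Q,Z): not NE [P2→S gives 4>1; P3→X gives 9>3]
(A,R,X): not NE [P2→P gives 9>7; P3→Z gives 9>7]
(A,R,Y): not NE [P3→Z gives 9>8]
(A,R,Z): not NE [P1→B gives 9>7]
(A,S,X): not NE [P1→B gives 6>1; P2→P gives 9>6; P3→Z gives 8>7]
(A,S,Y): not NE [P2→R gives 4>1; P3→Z gives 8>3]
(A,S,Z): NE
(B,P,X): not NE [P2→R gives 8>7]
(B,P,Y): not NE [P1→A gives 7>5; P3→X gives 8>2]
(B,P,Z): not NE [P2→S gives 8>6; P3→X gives 8>6]
(B,Q,X): not NE [P1→A gives 6>2; P2→R gives 8>0; P3→Z gives 9>8]
(B,Q,Y): not NE [P1→A gives 8>3; P2→R gives 4>3; P3→Z gives 9>1]
(B,Q,Z): not NE [P2→S gives 8>7]
(B,R,X): not NE [P3→Y gives 8>5]
(B,R,Y): not NE [P1→A gives 4>3]
(B,R,Z): not NE [P2→S gives 8>3; P3→Y gives 8>1]
(B,S,X): not NE [P2→R gives 8>2; P3→Y gives 5>4]
(B,S,Y): not NE [P1→A gives 4>3; P2→R gives 4>2]
(B,S,Z): not NE [P1→A gives 4>0; P3→Y gives 5>0]

PSNE = {(A,S,Z)}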